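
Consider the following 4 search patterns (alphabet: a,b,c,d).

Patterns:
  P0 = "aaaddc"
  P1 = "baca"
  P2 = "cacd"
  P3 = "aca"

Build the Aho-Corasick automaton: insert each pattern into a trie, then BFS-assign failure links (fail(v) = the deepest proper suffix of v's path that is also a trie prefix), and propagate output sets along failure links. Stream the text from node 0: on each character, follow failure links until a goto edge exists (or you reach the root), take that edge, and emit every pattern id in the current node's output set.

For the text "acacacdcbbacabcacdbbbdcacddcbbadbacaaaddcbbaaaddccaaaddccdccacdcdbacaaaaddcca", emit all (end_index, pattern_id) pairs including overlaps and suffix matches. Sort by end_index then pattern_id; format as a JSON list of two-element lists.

Build automaton:
Trie (insert patterns):
  n0 'ε': a→1 b→7 c→11
  n1 'a': a→2 c→15
  n2 'aa': a→3
  n3 'aaa': d→4
  n4 'aaad': d→5
  n5 'aaadd': c→6
  n6 'aaaddc': ·  [P0 ends]
  n7 'b': a→8
  n8 'ba': c→9
  n9 'bac': a→10
  n10 'baca': ·  [P1 ends]
  n11 'c': a→12
  n12 'ca': c→13
  n13 'cac': d→14
  n14 'cacd': ·  [P2 ends]
  n15 'ac': a→16
  n16 'aca': ·  [P3 ends]

BFS fail/out derivation:
  fail(1) 'a': from fail(0)=0 chase 'a': 0 ⇒ 0;  out=∅∪out(0)=∅
  fail(7) 'b': from fail(0)=0 chase 'b': 0 ⇒ 0;  out=∅∪out(0)=∅
  fail(11) 'c': from fail(0)=0 chase 'c': 0 ⇒ 0;  out=∅∪out(0)=∅
  fail(2) 'aa': from fail(1)=0 chase 'a': 0 ⇒ 1;  out=∅∪out(1)=∅
  fail(8) 'ba': from fail(7)=0 chase 'a': 0 ⇒ 1;  out=∅∪out(1)=∅
  fail(12) 'ca': from fail(11)=0 chase 'a': 0 ⇒ 1;  out=∅∪out(1)=∅
  fail(15) 'ac': from fail(1)=0 chase 'c': 0 ⇒ 11;  out=∅∪out(11)=∅
  fail(3) 'aaa': from fail(2)=1 chase 'a': 1 ⇒ 2;  out=∅∪out(2)=∅
  fail(9) 'bac': from fail(8)=1 chase 'c': 1 ⇒ 15;  out=∅∪out(15)=∅
  fail(13) 'cac': from fail(12)=1 chase 'c': 1 ⇒ 15;  out=∅∪out(15)=∅
  fail(16) 'aca': from fail(15)=11 chase 'a': 11 ⇒ 12;  out={3}∪out(12)={3}
  fail(4) 'aaad': from fail(3)=2 chase 'd': 2→1→0 ⇒ 0;  out=∅∪out(0)=∅
  fail(10) 'baca': from fail(9)=15 chase 'a': 15 ⇒ 16;  out={1}∪out(16)={1,3}
  fail(14) 'cacd': from fail(13)=15 chase 'd': 15→11→0 ⇒ 0;  out={2}∪out(0)={2}
  fail(5) 'aaadd': from fail(4)=0 chase 'd': 0 ⇒ 0;  out=∅∪out(0)=∅
  fail(6) 'aaaddc': from fail(5)=0 chase 'c': 0 ⇒ 11;  out={0}∪out(11)={0}

Text stream:
[0] read 'a'  n0⇒n1
[1] read 'c'  n1⇒n15
[2] read 'a'  n15⇒n16  → match P3@[0:2]
[3] read 'c'  n16⇒n13 ·f
[4] read 'a'  n13⇒n16 ·f  → match P3@[2:4]
[5] read 'c'  n16⇒n13 ·f
[6] read 'd'  n13⇒n14  → match P2@[3:6]
[7] read 'c'  n14⇒n11 ·f
[8] read 'b'  n11⇒n7 ·f
[9] read 'b'  n7⇒n7 ·f
[10] read 'a'  n7⇒n8
[11] read 'c'  n8⇒n9
[12] read 'a'  n9⇒n10  → match P1@[9:12],P3@[10:12]
[13] read 'b'  n10⇒n7 ·f
[14] read 'c'  n7⇒n11 ·f
[15] read 'a'  n11⇒n12
[16] read 'c'  n12⇒n13
[17] read 'd'  n13⇒n14  → match P2@[14:17]
[18] read 'b'  n14⇒n7 ·f
[19] read 'b'  n7⇒n7 ·f
[20] read 'b'  n7⇒n7 ·f
[21] read 'd'  n7⇒n0 ·f
[22] read 'c'  n0⇒n11
[23] read 'a'  n11⇒n12
[24] read 'c'  n12⇒n13
[25] read 'd'  n13⇒n14  → match P2@[22:25]
[26] read 'd'  n14⇒n0 ·f
[27] read 'c'  n0⇒n11
[28] read 'b'  n11⇒n7 ·f
[29] read 'b'  n7⇒n7 ·f
[30] read 'a'  n7⇒n8
[31] read 'd'  n8⇒n0 ·f
[32] read 'b'  n0⇒n7
[33] read 'a'  n7⇒n8
[34] read 'c'  n8⇒n9
[35] read 'a'  n9⇒n10  → match P1@[32:35],P3@[33:35]
[36] read 'a'  n10⇒n2 ·f
[37] read 'a'  n2⇒n3
[38] read 'd'  n3⇒n4
[39] read 'd'  n4⇒n5
[40] read 'c'  n5⇒n6  → match P0@[35:40]
[41] read 'b'  n6⇒n7 ·f
[42] read 'b'  n7⇒n7 ·f
[43] read 'a'  n7⇒n8
[44] read 'a'  n8⇒n2 ·f
[45] read 'a'  n2⇒n3
[46] read 'd'  n3⇒n4
[47] read 'd'  n4⇒n5
[48] read 'c'  n5⇒n6  → match P0@[43:48]
[49] read 'c'  n6⇒n11 ·f
[50] read 'a'  n11⇒n12
[51] read 'a'  n12⇒n2 ·f
[52] read 'a'  n2⇒n3
[53] read 'd'  n3⇒n4
[54] read 'd'  n4⇒n5
[55] read 'c'  n5⇒n6  → match P0@[50:55]
[56] read 'c'  n6⇒n11 ·f
[57] read 'd'  n11⇒n0 ·f
[58] read 'c'  n0⇒n11
[59] read 'c'  n11⇒n11 ·f
[60] read 'a'  n11⇒n12
[61] read 'c'  n12⇒n13
[62] read 'd'  n13⇒n14  → match P2@[59:62]
[63] read 'c'  n14⇒n11 ·f
[64] read 'd'  n11⇒n0 ·f
[65] read 'b'  n0⇒n7
[66] read 'a'  n7⇒n8
[67] read 'c'  n8⇒n9
[68] read 'a'  n9⇒n10  → match P1@[65:68],P3@[66:68]
[69] read 'a'  n10⇒n2 ·f
[70] read 'a'  n2⇒n3
[71] read 'a'  n3⇒n3 ·f
[72] read 'd'  n3⇒n4
[73] read 'd'  n4⇒n5
[74] read 'c'  n5⇒n6  → match P0@[69:74]
[75] read 'c'  n6⇒n11 ·f
[76] read 'a'  n11⇒n12

All matches (sorted): [[2,3],[4,3],[6,2],[12,1],[12,3],[17,2],[25,2],[35,1],[35,3],[40,0],[48,0],[55,0],[62,2],[68,1],[68,3],[74,0]]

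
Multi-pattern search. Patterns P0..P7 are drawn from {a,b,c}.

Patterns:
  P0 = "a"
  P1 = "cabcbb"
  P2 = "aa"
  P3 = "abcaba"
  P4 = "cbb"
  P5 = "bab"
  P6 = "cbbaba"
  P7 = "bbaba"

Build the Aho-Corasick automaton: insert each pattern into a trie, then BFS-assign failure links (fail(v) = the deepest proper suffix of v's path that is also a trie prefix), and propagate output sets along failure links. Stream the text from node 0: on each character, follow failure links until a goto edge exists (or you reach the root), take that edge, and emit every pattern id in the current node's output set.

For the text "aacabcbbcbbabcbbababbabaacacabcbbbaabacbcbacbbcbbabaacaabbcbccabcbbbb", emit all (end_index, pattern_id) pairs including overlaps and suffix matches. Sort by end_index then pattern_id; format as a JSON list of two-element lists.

Build automaton:
Trie nodes:
  0='ε' goto a→1 b→16 c→2
  1='a' goto a→8 b→9  [P0 ends]
  2='c' goto a→3 b→14
  3='ca' goto b→4
  4='cab' goto c→5
  5='cabc' goto b→6
  6='cabcb' goto b→7
  7='cabcbb' goto ·  [P1 ends]
  8='aa' goto ·  [P2 ends]
  9='ab' goto c→10
  10='abc' goto a→11
  11='abca' goto b→12
  12='abcab' goto a→13
  13='abcaba' goto ·  [P3 ends]
  14='cb' goto b→15
  15='cbb' goto a→19  [P4 ends]
  16='b' goto a→17 b→22
  17='ba' goto b→18
  18='bab' goto ·  [P5 ends]
  19='cbba' goto b→20
  20='cbbab' goto a→21
  21='cbbaba' goto ·  [P6 ends]
  22='bb' goto a→23
  23='bba' goto b→24
  24='bbab' goto a→25
  25='bbaba' goto ·  [P7 ends]

BFS fail/out derivation:
  fail(1) 'a': from fail(0)=0 chase 'a': 0 ⇒ 0;  out={0}∪out(0)={0}
  fail(2) 'c': from fail(0)=0 chase 'c': 0 ⇒ 0;  out=∅∪out(0)=∅
  fail(16) 'b': from fail(0)=0 chase 'b': 0 ⇒ 0;  out=∅∪out(0)=∅
  fail(3) 'ca': from fail(2)=0 chase 'a': 0 ⇒ 1;  out=∅∪out(1)={0}
  fail(8) 'aa': from fail(1)=0 chase 'a': 0 ⇒ 1;  out={2}∪out(1)={0,2}
  fail(9) 'ab': from fail(1)=0 chase 'b': 0 ⇒ 16;  out=∅∪out(16)=∅
  fail(14) 'cb': from fail(2)=0 chase 'b': 0 ⇒ 16;  out=∅∪out(16)=∅
  fail(17) 'ba': from fail(16)=0 chase 'a': 0 ⇒ 1;  out=∅∪out(1)={0}
  fail(22) 'bb': from fail(16)=0 chase 'b': 0 ⇒ 16;  out=∅∪out(16)=∅
  fail(4) 'cab': from fail(3)=1 chase 'b': 1 ⇒ 9;  out=∅∪out(9)=∅
  fail(10) 'abc': from fail(9)=16 chase 'c': 16→0 ⇒ 2;  out=∅∪out(2)=∅
  fail(15) 'cbb': from fail(14)=16 chase 'b': 16 ⇒ 22;  out={4}∪out(22)={4}
  fail(18) 'bab': from fail(17)=1 chase 'b': 1 ⇒ 9;  out={5}∪out(9)={5}
  fail(23) 'bba': from fail(22)=16 chase 'a': 16 ⇒ 17;  out=∅∪out(17)={0}
  fail(5) 'cabc': from fail(4)=9 chase 'c': 9 ⇒ 10;  out=∅∪out(10)=∅
  fail(11) 'abca': from fail(10)=2 chase 'a': 2 ⇒ 3;  out=∅∪out(3)={0}
  fail(19) 'cbba': from fail(15)=22 chase 'a': 22 ⇒ 23;  out=∅∪out(23)={0}
  fail(24) 'bbab': from fail(23)=17 chase 'b': 17 ⇒ 18;  out=∅∪out(18)={5}
  fail(6) 'cabcb': from fail(5)=10 chase 'b': 10→2 ⇒ 14;  out=∅∪out(14)=∅
  fail(12) 'abcab': from fail(11)=3 chase 'b': 3 ⇒ 4;  out=∅∪out(4)=∅
  fail(20) 'cbbab': from fail(19)=23 chase 'b': 23 ⇒ 24;  out=∅∪out(24)={5}
  fail(25) 'bbaba': from fail(24)=18 chase 'a': 18→9→16 ⇒ 17;  out={7}∪out(17)={0,7}
  fail(7) 'cabcbb': from fail(6)=14 chase 'b': 14 ⇒ 15;  out={1}∪out(15)={1,4}
  fail(13) 'abcaba': from fail(12)=4 chase 'a': 4→9→16 ⇒ 17;  out={3}∪out(17)={0,3}
  fail(21) 'cbbaba': from fail(20)=24 chase 'a': 24 ⇒ 25;  out={6}∪out(25)={0,6,7}

Text stream:
[0] read 'a'  n0⇒n1  → match P0@[0:0]
[1] read 'a'  n1⇒n8  → match P0@[1:1],P2@[0:1]
[2] read 'c'  n8⇒n2 (via fail)
[3] read 'a'  n2⇒n3  → match P0@[3:3]
[4] read 'b'  n3⇒n4
[5] read 'c'  n4⇒n5
[6] read 'b'  n5⇒n6
[7] read 'b'  n6⇒n7  → match P1@[2:7],P4@[5:7]
[8] read 'c'  n7⇒n2 (via fail)
[9] read 'b'  n2⇒n14
[10] read 'b'  n14⇒n15  → match P4@[8:10]
[11] read 'a'  n15⇒n19  → match P0@[11:11]
[12] read 'b'  n19⇒n20  → match P5@[10:12]
[13] read 'c'  n20⇒n10 (via fail)
[14] read 'b'  n10⇒n14 (via fail)
[15] read 'b'  n14⇒n15  → match P4@[13:15]
[16] read 'a'  n15⇒n19  → match P0@[16:16]
[17] read 'b'  n19⇒n20  → match P5@[15:17]
[18] read 'a'  n20⇒n21  → match P0@[18:18],P6@[13:18],P7@[14:18]
[19] read 'b'  n21⇒n18 (via fail)  → match P5@[17:19]
[20] read 'b'  n18⇒n22 (via fail)
[21] read 'a'  n22⇒n23  → match P0@[21:21]
[22] read 'b'  n23⇒n24  → match P5@[20:22]
[23] read 'a'  n24⇒n25  → match P0@[23:23],P7@[19:23]
[24] read 'a'  n25⇒n8 (via fail)  → match P0@[24:24],P2@[23:24]
[25] read 'c'  n8⇒n2 (via fail)
[26] read 'a'  n2⇒n3  → match P0@[26:26]
[27] read 'c'  n3⇒n2 (via fail)
[28] read 'a'  n2⇒n3  → match P0@[28:28]
[29] read 'b'  n3⇒n4
[30] read 'c'  n4⇒n5
[31] read 'b'  n5⇒n6
[32] read 'b'  n6⇒n7  → match P1@[27:32],P4@[30:32]
[33] read 'b'  n7⇒n22 (via fail)
[34] read 'a'  n22⇒n23  → match P0@[34:34]
[35] read 'a'  n23⇒n8 (via fail)  → match P0@[35:35],P2@[34:35]
[36] read 'b'  n8⇒n9 (via fail)
[37] read 'a'  n9⇒n17 (via fail)  → match P0@[37:37]
[38] read 'c'  n17⇒n2 (via fail)
[39] read 'b'  n2⇒n14
[40] read 'c'  n14⇒n2 (via fail)
[41] read 'b'  n2⇒n14
[42] read 'a'  n14⇒n17 (via fail)  → match P0@[42:42]
[43] read 'c'  n17⇒n2 (via fail)
[44] read 'b'  n2⇒n14
[45] read 'b'  n14⇒n15  → match P4@[43:45]
[46] read 'c'  n15⇒n2 (via fail)
[47] read 'b'  n2⇒n14
[48] read 'b'  n14⇒n15  → match P4@[46:48]
[49] read 'a'  n15⇒n19  → match P0@[49:49]
[50] read 'b'  n19⇒n20  → match P5@[48:50]
[51] read 'a'  n20⇒n21  → match P0@[51:51],P6@[46:51],P7@[47:51]
[52] read 'a'  n21⇒n8 (via fail)  → match P0@[52:52],P2@[51:52]
[53] read 'c'  n8⇒n2 (via fail)
[54] read 'a'  n2⇒n3  → match P0@[54:54]
[55] read 'a'  n3⇒n8 (via fail)  → match P0@[55:55],P2@[54:55]
[56] read 'b'  n8⇒n9 (via fail)
[57] read 'b'  n9⇒n22 (via fail)
[58] read 'c'  n22⇒n2 (via fail)
[59] read 'b'  n2⇒n14
[60] read 'c'  n14⇒n2 (via fail)
[61] read 'c'  n2⇒n2 (via fail)
[62] read 'a'  n2⇒n3  → match P0@[62:62]
[63] read 'b'  n3⇒n4
[64] read 'c'  n4⇒n5
[65] read 'b'  n5⇒n6
[66] read 'b'  n6⇒n7  → match P1@[61:66],P4@[64:66]
[67] read 'b'  n7⇒n22 (via fail)
[68] read 'b'  n22⇒n22 (via fail)

Matches: [[0,0],[1,0],[1,2],[3,0],[7,1],[7,4],[10,4],[11,0],[12,5],[15,4],[16,0],[17,5],[18,0],[18,6],[18,7],[19,5],[21,0],[22,5],[23,0],[23,7],[24,0],[24,2],[26,0],[28,0],[32,1],[32,4],[34,0],[35,0],[35,2],[37,0],[42,0],[45,4],[48,4],[49,0],[50,5],[51,0],[51,6],[51,7],[52,0],[52,2],[54,0],[55,0],[55,2],[62,0],[66,1],[66,4]]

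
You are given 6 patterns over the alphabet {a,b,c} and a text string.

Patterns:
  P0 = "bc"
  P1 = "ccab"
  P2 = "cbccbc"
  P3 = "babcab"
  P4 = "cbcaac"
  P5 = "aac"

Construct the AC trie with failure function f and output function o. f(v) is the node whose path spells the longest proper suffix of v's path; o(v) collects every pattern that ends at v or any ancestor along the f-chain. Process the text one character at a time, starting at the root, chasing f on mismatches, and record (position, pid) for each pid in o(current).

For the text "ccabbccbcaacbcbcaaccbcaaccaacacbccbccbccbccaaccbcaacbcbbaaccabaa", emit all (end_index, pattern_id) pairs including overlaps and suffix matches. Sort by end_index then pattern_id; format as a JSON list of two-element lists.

Build:
Trie (insert patterns):
  n0 'ε': a→20 b→1 c→3
  n1 'b': a→12 c→2
  n2 'bc': ·  [P0 ends]
  n3 'c': b→7 c→4
  n4 'cc': a→5
  n5 'cca': b→6
  n6 'ccab': ·  [P1 ends]
  n7 'cb': c→8
  n8 'cbc': a→17 c→9
  n9 'cbcc': b→10
  n10 'cbccb': c→11
  n11 'cbccbc': ·  [P2 ends]
  n12 'ba': b→13
  n13 'bab': c→14
  n14 'babc': a→15
  n15 'babca': b→16
  n16 'babcab': ·  [P3 ends]
  n17 'cbca': a→18
  n18 'cbcaa': c→19
  n19 'cbcaac': ·  [P4 ends]
  n20 'a': a→21
  n21 'aa': c→22
  n22 'aac': ·  [P5 ends]

BFS fail/out derivation:
  n1('b'): parent n0 fail=0; on 'b' 0 → fail=0;  out ∅∪∅=∅
  n3('c'): parent n0 fail=0; on 'c' 0 → fail=0;  out ∅∪∅=∅
  n20('a'): parent n0 fail=0; on 'a' 0 → fail=0;  out ∅∪∅=∅
  n2('bc'): parent n1 fail=0; on 'c' 0 → fail=3;  out {0}∪∅={0}
  n4('cc'): parent n3 fail=0; on 'c' 0 → fail=3;  out ∅∪∅=∅
  n7('cb'): parent n3 fail=0; on 'b' 0 → fail=1;  out ∅∪∅=∅
  n12('ba'): parent n1 fail=0; on 'a' 0 → fail=20;  out ∅∪∅=∅
  n21('aa'): parent n20 fail=0; on 'a' 0 → fail=20;  out ∅∪∅=∅
  n5('cca'): parent n4 fail=3; on 'a' 3→0 → fail=20;  out ∅∪∅=∅
  n8('cbc'): parent n7 fail=1; on 'c' 1 → fail=2;  out ∅∪{0}={0}
  n13('bab'): parent n12 fail=20; on 'b' 20→0 → fail=1;  out ∅∪∅=∅
  n22('aac'): parent n21 fail=20; on 'c' 20→0 → fail=3;  out {5}∪∅={5}
  n6('ccab'): parent n5 fail=20; on 'b' 20→0 → fail=1;  out {1}∪∅={1}
  n9('cbcc'): parent n8 fail=2; on 'c' 2→3 → fail=4;  out ∅∪∅=∅
  n14('babc'): parent n13 fail=1; on 'c' 1 → fail=2;  out ∅∪{0}={0}
  n17('cbca'): parent n8 fail=2; on 'a' 2→3→0 → fail=20;  out ∅∪∅=∅
  n10('cbccb'): parent n9 fail=4; on 'b' 4→3 → fail=7;  out ∅∪∅=∅
  n15('babca'): parent n14 fail=2; on 'a' 2→3→0 → fail=20;  out ∅∪∅=∅
  n18('cbcaa'): parent n17 fail=20; on 'a' 20 → fail=21;  out ∅∪∅=∅
  n11('cbccbc'): parent n10 fail=7; on 'c' 7 → fail=8;  out {2}∪{0}={0,2}
  n16('babcab'): parent n15 fail=20; on 'b' 20→0 → fail=1;  out {3}∪∅={3}
  n19('cbcaac'): parent n18 fail=21; on 'c' 21 → fail=22;  out {4}∪{5}={4,5}

Scan:
i=0 'c': node 0→3
i=1 'c': node 3→4
i=2 'a': node 4→5
i=3 'b': node 5→6  → match P1@[0:3]
i=4 'b': node 6→1 (fail-walked)
i=5 'c': node 1→2  → match P0@[4:5]
i=6 'c': node 2→4 (fail-walked)
i=7 'b': node 4→7 (fail-walked)
i=8 'c': node 7→8  → match P0@[7:8]
i=9 'a': node 8→17
i=10 'a': node 17→18
i=11 'c': node 18→19  → match P4@[6:11],P5@[9:11]
i=12 'b': node 19→7 (fail-walked)
i=13 'c': node 7→8  → match P0@[12:13]
i=14 'b': node 8→7 (fail-walked)
i=15 'c': node 7→8  → match P0@[14:15]
i=16 'a': node 8→17
i=17 'a': node 17→18
i=18 'c': node 18→19  → match P4@[13:18],P5@[16:18]
i=19 'c': node 19→4 (fail-walked)
i=20 'b': node 4→7 (fail-walked)
i=21 'c': node 7→8  → match P0@[20:21]
i=22 'a': node 8→17
i=23 'a': node 17→18
i=24 'c': node 18→19  → match P4@[19:24],P5@[22:24]
i=25 'c': node 19→4 (fail-walked)
i=26 'a': node 4→5
i=27 'a': node 5→21 (fail-walked)
i=28 'c': node 21→22  → match P5@[26:28]
i=29 'a': node 22→20 (fail-walked)
i=30 'c': node 20→3 (fail-walked)
i=31 'b': node 3→7
i=32 'c': node 7→8  → match P0@[31:32]
i=33 'c': node 8→9
i=34 'b': node 9→10
i=35 'c': node 10→11  → match P0@[34:35],P2@[30:35]
i=36 'c': node 11→9 (fail-walked)
i=37 'b': node 9→10
i=38 'c': node 10→11  → match P0@[37:38],P2@[33:38]
i=39 'c': node 11→9 (fail-walked)
i=40 'b': node 9→10
i=41 'c': node 10→11  → match P0@[40:41],P2@[36:41]
i=42 'c': node 11→9 (fail-walked)
i=43 'a': node 9→5 (fail-walked)
i=44 'a': node 5→21 (fail-walked)
i=45 'c': node 21→22  → match P5@[43:45]
i=46 'c': node 22→4 (fail-walked)
i=47 'b': node 4→7 (fail-walked)
i=48 'c': node 7→8  → match P0@[47:48]
i=49 'a': node 8→17
i=50 'a': node 17→18
i=51 'c': node 18→19  → match P4@[46:51],P5@[49:51]
i=52 'b': node 19→7 (fail-walked)
i=53 'c': node 7→8  → match P0@[52:53]
i=54 'b': node 8→7 (fail-walked)
i=55 'b': node 7→1 (fail-walked)
i=56 'a': node 1→12
i=57 'a': node 12→21 (fail-walked)
i=58 'c': node 21→22  → match P5@[56:58]
i=59 'c': node 22→4 (fail-walked)
i=60 'a': node 4→5
i=61 'b': node 5→6  → match P1@[58:61]
i=62 'a': node 6→12 (fail-walked)
i=63 'a': node 12→21 (fail-walked)

Result: [[3,1],[5,0],[8,0],[11,4],[11,5],[13,0],[15,0],[18,4],[18,5],[21,0],[24,4],[24,5],[28,5],[32,0],[35,0],[35,2],[38,0],[38,2],[41,0],[41,2],[45,5],[48,0],[51,4],[51,5],[53,0],[58,5],[61,1]]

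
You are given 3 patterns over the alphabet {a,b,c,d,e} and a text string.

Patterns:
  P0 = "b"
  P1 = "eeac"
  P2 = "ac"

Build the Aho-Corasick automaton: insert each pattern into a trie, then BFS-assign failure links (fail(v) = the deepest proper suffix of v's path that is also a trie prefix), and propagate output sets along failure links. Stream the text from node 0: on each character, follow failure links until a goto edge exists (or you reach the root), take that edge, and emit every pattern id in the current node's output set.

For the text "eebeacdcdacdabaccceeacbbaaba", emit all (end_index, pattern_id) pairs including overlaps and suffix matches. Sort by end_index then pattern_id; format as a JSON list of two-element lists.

Build automaton:
Trie nodes:
  n0 'ε': a→6 b→1 e→2
  n1 'b': ·  [P0 ends]
  n2 'e': e→3
  n3 'ee': a→4
  n4 'eea': c→5
  n5 'eeac': ·  [P1 ends]
  n6 'a': c→7
  n7 'ac': ·  [P2 ends]

BFS fail/out derivation:
  fail(1) 'b': from fail(0)=0 chase 'b': 0 ⇒ 0;  out={0}∪out(0)={0}
  fail(2) 'e': from fail(0)=0 chase 'e': 0 ⇒ 0;  out=∅∪out(0)=∅
  fail(6) 'a': from fail(0)=0 chase 'a': 0 ⇒ 0;  out=∅∪out(0)=∅
  fail(3) 'ee': from fail(2)=0 chase 'e': 0 ⇒ 2;  out=∅∪out(2)=∅
  fail(7) 'ac': from fail(6)=0 chase 'c': 0 ⇒ 0;  out={2}∪out(0)={2}
  fail(4) 'eea': from fail(3)=2 chase 'a': 2→0 ⇒ 6;  out=∅∪out(6)=∅
  fail(5) 'eeac': from fail(4)=6 chase 'c': 6 ⇒ 7;  out={1}∪out(7)={1,2}

Text stream:
i=0 'e': node 0→2
i=1 'e': node 2→3
i=2 'b': node 3→1 (fail-walked)  → match P0@[2:2]
i=3 'e': node 1→2 (fail-walked)
i=4 'a': node 2→6 (fail-walked)
i=5 'c': node 6→7  → match P2@[4:5]
i=6 'd': node 7→0 (fail-walked)
i=7 'c': node 0→0
i=8 'd': node 0→0
i=9 'a': node 0→6
i=10 'c': node 6→7  → match P2@[9:10]
i=11 'd': node 7→0 (fail-walked)
i=12 'a': node 0→6
i=13 'b': node 6→1 (fail-walked)  → match P0@[13:13]
i=14 'a': node 1→6 (fail-walked)
i=15 'c': node 6→7  → match P2@[14:15]
i=16 'c': node 7→0 (fail-walked)
i=17 'c': node 0→0
i=18 'e': node 0→2
i=19 'e': node 2→3
i=20 'a': node 3→4
i=21 'c': node 4→5  → match P1@[18:21],P2@[20:21]
i=22 'b': node 5→1 (fail-walked)  → match P0@[22:22]
i=23 'b': node 1→1 (fail-walked)  → match P0@[23:23]
i=24 'a': node 1→6 (fail-walked)
i=25 'a': node 6→6 (fail-walked)
i=26 'b': node 6→1 (fail-walked)  → match P0@[26:26]
i=27 'a': node 1→6 (fail-walked)

Result: [[2,0],[5,2],[10,2],[13,0],[15,2],[21,1],[21,2],[22,0],[23,0],[26,0]]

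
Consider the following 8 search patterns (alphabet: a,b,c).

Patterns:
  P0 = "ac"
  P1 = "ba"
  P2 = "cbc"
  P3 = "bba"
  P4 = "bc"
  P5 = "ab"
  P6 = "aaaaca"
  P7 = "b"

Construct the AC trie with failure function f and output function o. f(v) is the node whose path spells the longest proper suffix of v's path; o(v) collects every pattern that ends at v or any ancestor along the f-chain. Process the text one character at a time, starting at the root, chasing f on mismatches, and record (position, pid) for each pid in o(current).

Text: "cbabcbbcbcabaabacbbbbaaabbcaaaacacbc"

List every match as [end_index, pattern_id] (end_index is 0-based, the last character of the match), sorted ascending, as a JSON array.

Build:
Trie nodes:
  0='ε' goto a→1 b→3 c→5
  1='a' goto a→12 b→11 c→2
  2='ac' goto ·  [P0 ends]
  3='b' goto a→4 b→8 c→10  [P7 ends]
  4='ba' goto ·  [P1 ends]
  5='c' goto b→6
  6='cb' goto c→7
  7='cbc' goto ·  [P2 ends]
  8='bb' goto a→9
  9='bba' goto ·  [P3 ends]
  10='bc' goto ·  [P4 ends]
  11='ab' goto ·  [P5 ends]
  12='aa' goto a→13
  13='aaa' goto a→14
  14='aaaa' goto c→15
  15='aaaac' goto a→16
  16='aaaaca' goto ·  [P6 ends]

BFS fail/out derivation:
  fail(1) 'a': from fail(0)=0 chase 'a': 0 ⇒ 0;  out=∅∪out(0)=∅
  fail(3) 'b': from fail(0)=0 chase 'b': 0 ⇒ 0;  out={7}∪out(0)={7}
  fail(5) 'c': from fail(0)=0 chase 'c': 0 ⇒ 0;  out=∅∪out(0)=∅
  fail(2) 'ac': from fail(1)=0 chase 'c': 0 ⇒ 5;  out={0}∪out(5)={0}
  fail(4) 'ba': from fail(3)=0 chase 'a': 0 ⇒ 1;  out={1}∪out(1)={1}
  fail(6) 'cb': from fail(5)=0 chase 'b': 0 ⇒ 3;  out=∅∪out(3)={7}
  fail(8) 'bb': from fail(3)=0 chase 'b': 0 ⇒ 3;  out=∅∪out(3)={7}
  fail(10) 'bc': from fail(3)=0 chase 'c': 0 ⇒ 5;  out={4}∪out(5)={4}
  fail(11) 'ab': from fail(1)=0 chase 'b': 0 ⇒ 3;  out={5}∪out(3)={5,7}
  fail(12) 'aa': from fail(1)=0 chase 'a': 0 ⇒ 1;  out=∅∪out(1)=∅
  fail(7) 'cbc': from fail(6)=3 chase 'c': 3 ⇒ 10;  out={2}∪out(10)={2,4}
  fail(9) 'bba': from fail(8)=3 chase 'a': 3 ⇒ 4;  out={3}∪out(4)={1,3}
  fail(13) 'aaa': from fail(12)=1 chase 'a': 1 ⇒ 12;  out=∅∪out(12)=∅
  fail(14) 'aaaa': from fail(13)=12 chase 'a': 12 ⇒ 13;  out=∅∪out(13)=∅
  fail(15) 'aaaac': from fail(14)=13 chase 'c': 13→12→1 ⇒ 2;  out=∅∪out(2)={0}
  fail(16) 'aaaaca': from fail(15)=2 chase 'a': 2→5→0 ⇒ 1;  out={6}∪out(1)={6}

Run:
i=0 'c': node 0→5
i=1 'b': node 5→6  ** P7@[1:1]
i=2 'a': node 6→4 (fail-walked)  ** P1@[1:2]
i=3 'b': node 4→11 (fail-walked)  ** P5@[2:3],P7@[3:3]
i=4 'c': node 11→10 (fail-walked)  ** P4@[3:4]
i=5 'b': node 10→6 (fail-walked)  ** P7@[5:5]
i=6 'b': node 6→8 (fail-walked)  ** P7@[6:6]
i=7 'c': node 8→10 (fail-walked)  ** P4@[6:7]
i=8 'b': node 10→6 (fail-walked)  ** P7@[8:8]
i=9 'c': node 6→7  ** P2@[7:9],P4@[8:9]
i=10 'a': node 7→1 (fail-walked)
i=11 'b': node 1→11  ** P5@[10:11],P7@[11:11]
i=12 'a': node 11→4 (fail-walked)  ** P1@[11:12]
i=13 'a': node 4→12 (fail-walked)
i=14 'b': node 12→11 (fail-walked)  ** P5@[13:14],P7@[14:14]
i=15 'a': node 11→4 (fail-walked)  ** P1@[14:15]
i=16 'c': node 4→2 (fail-walked)  ** P0@[15:16]
i=17 'b': node 2→6 (fail-walked)  ** P7@[17:17]
i=18 'b': node 6→8 (fail-walked)  ** P7@[18:18]
i=19 'b': node 8→8 (fail-walked)  ** P7@[19:19]
i=20 'b': node 8→8 (fail-walked)  ** P7@[20:20]
i=21 'a': node 8→9  ** P1@[20:21],P3@[19:21]
i=22 'a': node 9→12 (fail-walked)
i=23 'a': node 12→13
i=24 'b': node 13→11 (fail-walked)  ** P5@[23:24],P7@[24:24]
i=25 'b': node 11→8 (fail-walked)  ** P7@[25:25]
i=26 'c': node 8→10 (fail-walked)  ** P4@[25:26]
i=27 'a': node 10→1 (fail-walked)
i=28 'a': node 1→12
i=29 'a': node 12→13
i=30 'a': node 13→14
i=31 'c': node 14→15  ** P0@[30:31]
i=32 'a': node 15→16  ** P6@[27:32]
i=33 'c': node 16→2 (fail-walked)  ** P0@[32:33]
i=34 'b': node 2→6 (fail-walked)  ** P7@[34:34]
i=35 'c': node 6→7  ** P2@[33:35],P4@[34:35]

All matches (sorted): [[1,7],[2,1],[3,5],[3,7],[4,4],[5,7],[6,7],[7,4],[8,7],[9,2],[9,4],[11,5],[11,7],[12,1],[14,5],[14,7],[15,1],[16,0],[17,7],[18,7],[19,7],[20,7],[21,1],[21,3],[24,5],[24,7],[25,7],[26,4],[31,0],[32,6],[33,0],[34,7],[35,2],[35,4]]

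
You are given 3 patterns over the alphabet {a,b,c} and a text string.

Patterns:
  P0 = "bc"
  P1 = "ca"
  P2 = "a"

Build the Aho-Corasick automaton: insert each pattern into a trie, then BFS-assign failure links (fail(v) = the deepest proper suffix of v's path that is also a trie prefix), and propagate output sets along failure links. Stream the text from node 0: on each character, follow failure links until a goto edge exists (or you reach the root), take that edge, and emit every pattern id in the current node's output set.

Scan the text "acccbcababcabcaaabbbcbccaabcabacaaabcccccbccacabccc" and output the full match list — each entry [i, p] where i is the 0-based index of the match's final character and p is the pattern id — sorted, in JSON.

Build automaton:
Trie (insert patterns):
  0='ε' goto a→5 b→1 c→3
  1='b' goto c→2
  2='bc' goto ·  ←P0
  3='c' goto a→4
  4='ca' goto ·  ←P1
  5='a' goto ·  ←P2

BFS fail/out derivation:
  n1('b'): parent n0 fail=0; on 'b' 0 → fail=0;  out ∅∪∅=∅
  n3('c'): parent n0 fail=0; on 'c' 0 → fail=0;  out ∅∪∅=∅
  n5('a'): parent n0 fail=0; on 'a' 0 → fail=0;  out {2}∪∅={2}
  n2('bc'): parent n1 fail=0; on 'c' 0 → fail=3;  out {0}∪∅={0}
  n4('ca'): parent n3 fail=0; on 'a' 0 → fail=5;  out {1}∪{2}={1,2}

Text stream:
pos 0 'a': at 5  ** P2@[0:0]
pos 1 'c': at 3 ·f
pos 2 'c': at 3 ·f
pos 3 'c': at 3 ·f
pos 4 'b': at 1 ·f
pos 5 'c': at 2  ** P0@[4:5]
pos 6 'a': at 4 ·f  ** P1@[5:6],P2@[6:6]
pos 7 'b': at 1 ·f
pos 8 'a': at 5 ·f  ** P2@[8:8]
pos 9 'b': at 1 ·f
pos 10 'c': at 2  ** P0@[9:10]
pos 11 'a': at 4 ·f  ** P1@[10:11],P2@[11:11]
pos 12 'b': at 1 ·f
pos 13 'c': at 2  ** P0@[12:13]
pos 14 'a': at 4 ·f  ** P1@[13:14],P2@[14:14]
pos 15 'a': at 5 ·f  ** P2@[15:15]
pos 16 'a': at 5 ·f  ** P2@[16:16]
pos 17 'b': at 1 ·f
pos 18 'b': at 1 ·f
pos 19 'b': at 1 ·f
pos 20 'c': at 2  ** P0@[19:20]
pos 21 'b': at 1 ·f
pos 22 'c': at 2  ** P0@[21:22]
pos 23 'c': at 3 ·f
pos 24 'a': at 4  ** P1@[23:24],P2@[24:24]
pos 25 'a': at 5 ·f  ** P2@[25:25]
pos 26 'b': at 1 ·f
pos 27 'c': at 2  ** P0@[26:27]
pos 28 'a': at 4 ·f  ** P1@[27:28],P2@[28:28]
pos 29 'b': at 1 ·f
pos 30 'a': at 5 ·f  ** P2@[30:30]
pos 31 'c': at 3 ·f
pos 32 'a': at 4  ** P1@[31:32],P2@[32:32]
pos 33 'a': at 5 ·f  ** P2@[33:33]
pos 34 'a': at 5 ·f  ** P2@[34:34]
pos 35 'b': at 1 ·f
pos 36 'c': at 2  ** P0@[35:36]
pos 37 'c': at 3 ·f
pos 38 'c': at 3 ·f
pos 39 'c': at 3 ·f
pos 40 'c': at 3 ·f
pos 41 'b': at 1 ·f
pos 42 'c': at 2  ** P0@[41:42]
pos 43 'c': at 3 ·f
pos 44 'a': at 4  ** P1@[43:44],P2@[44:44]
pos 45 'c': at 3 ·f
pos 46 'a': at 4  ** P1@[45:46],P2@[46:46]
pos 47 'b': at 1 ·f
pos 48 'c': at 2  ** P0@[47:48]
pos 49 'c': at 3 ·f
pos 50 'c': at 3 ·f

Result: [[0,2],[5,0],[6,1],[6,2],[8,2],[10,0],[11,1],[11,2],[13,0],[14,1],[14,2],[15,2],[16,2],[20,0],[22,0],[24,1],[24,2],[25,2],[27,0],[28,1],[28,2],[30,2],[32,1],[32,2],[33,2],[34,2],[36,0],[42,0],[44,1],[44,2],[46,1],[46,2],[48,0]]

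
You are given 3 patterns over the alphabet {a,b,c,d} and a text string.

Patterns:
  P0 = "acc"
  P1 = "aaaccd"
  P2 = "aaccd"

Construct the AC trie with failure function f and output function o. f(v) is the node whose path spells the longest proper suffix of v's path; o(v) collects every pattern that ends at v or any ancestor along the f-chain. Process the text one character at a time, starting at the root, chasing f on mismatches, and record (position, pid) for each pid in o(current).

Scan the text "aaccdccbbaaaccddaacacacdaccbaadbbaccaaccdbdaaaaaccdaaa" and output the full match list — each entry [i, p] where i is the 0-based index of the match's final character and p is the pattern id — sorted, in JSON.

Construct AC machine:
Trie nodes:
  0='ε' goto a→1
  1='a' goto a→4 c→2
  2='ac' goto c→3
  3='acc' goto ·  ←P0
  4='aa' goto a→5 c→9
  5='aaa' goto c→6
  6='aaac' goto c→7
  7='aaacc' goto d→8
  8='aaaccd' goto ·  ←P1
  9='aac' goto c→10
  10='aacc' goto d→11
  11='aaccd' goto ·  ←P2

BFS fail/out derivation:
  fail(1) 'a': from fail(0)=0 chase 'a': 0 ⇒ 0;  out=∅∪out(0)=∅
  fail(2) 'ac': from fail(1)=0 chase 'c': 0 ⇒ 0;  out=∅∪out(0)=∅
  fail(4) 'aa': from fail(1)=0 chase 'a': 0 ⇒ 1;  out=∅∪out(1)=∅
  fail(3) 'acc': from fail(2)=0 chase 'c': 0 ⇒ 0;  out={0}∪out(0)={0}
  fail(5) 'aaa': from fail(4)=1 chase 'a': 1 ⇒ 4;  out=∅∪out(4)=∅
  fail(9) 'aac': from fail(4)=1 chase 'c': 1 ⇒ 2;  out=∅∪out(2)=∅
  fail(6) 'aaac': from fail(5)=4 chase 'c': 4 ⇒ 9;  out=∅∪out(9)=∅
  fail(10) 'aacc': from fail(9)=2 chase 'c': 2 ⇒ 3;  out=∅∪out(3)={0}
  fail(7) 'aaacc': from fail(6)=9 chase 'c': 9 ⇒ 10;  out=∅∪out(10)={0}
  fail(11) 'aaccd': from fail(10)=3 chase 'd': 3→0 ⇒ 0;  out={2}∪out(0)={2}
  fail(8) 'aaaccd': from fail(7)=10 chase 'd': 10 ⇒ 11;  out={1}∪out(11)={1,2}

Text stream:
i=0 'a': node 0→1
i=1 'a': node 1→4
i=2 'c': node 4→9
i=3 'c': node 9→10  ** P0@[1:3]
i=4 'd': node 10→11  ** P2@[0:4]
i=5 'c': node 11→0 ·f
i=6 'c': node 0→0
i=7 'b': node 0→0
i=8 'b': node 0→0
i=9 'a': node 0→1
i=10 'a': node 1→4
i=11 'a': node 4→5
i=12 'c': node 5→6
i=13 'c': node 6→7  ** P0@[11:13]
i=14 'd': node 7→8  ** P1@[9:14],P2@[10:14]
i=15 'd': node 8→0 ·f
i=16 'a': node 0→1
i=17 'a': node 1→4
i=18 'c': node 4→9
i=19 'a': node 9→1 ·f
i=20 'c': node 1→2
i=21 'a': node 2→1 ·f
i=22 'c': node 1→2
i=23 'd': node 2→0 ·f
i=24 'a': node 0→1
i=25 'c': node 1→2
i=26 'c': node 2→3  ** P0@[24:26]
i=27 'b': node 3→0 ·f
i=28 'a': node 0→1
i=29 'a': node 1→4
i=30 'd': node 4→0 ·f
i=31 'b': node 0→0
i=32 'b': node 0→0
i=33 'a': node 0→1
i=34 'c': node 1→2
i=35 'c': node 2→3  ** P0@[33:35]
i=36 'a': node 3→1 ·f
i=37 'a': node 1→4
i=38 'c': node 4→9
i=39 'c': node 9→10  ** P0@[37:39]
i=40 'd': node 10→11  ** P2@[36:40]
i=41 'b': node 11→0 ·f
i=42 'd': node 0→0
i=43 'a': node 0→1
i=44 'a': node 1→4
i=45 'a': node 4→5
i=46 'a': node 5→5 ·f
i=47 'a': node 5→5 ·f
i=48 'c': node 5→6
i=49 'c': node 6→7  ** P0@[47:49]
i=50 'd': node 7→8  ** P1@[45:50],P2@[46:50]
i=51 'a': node 8→1 ·f
i=52 'a': node 1→4
i=53 'a': node 4→5

Matches: [[3,0],[4,2],[13,0],[14,1],[14,2],[26,0],[35,0],[39,0],[40,2],[49,0],[50,1],[50,2]]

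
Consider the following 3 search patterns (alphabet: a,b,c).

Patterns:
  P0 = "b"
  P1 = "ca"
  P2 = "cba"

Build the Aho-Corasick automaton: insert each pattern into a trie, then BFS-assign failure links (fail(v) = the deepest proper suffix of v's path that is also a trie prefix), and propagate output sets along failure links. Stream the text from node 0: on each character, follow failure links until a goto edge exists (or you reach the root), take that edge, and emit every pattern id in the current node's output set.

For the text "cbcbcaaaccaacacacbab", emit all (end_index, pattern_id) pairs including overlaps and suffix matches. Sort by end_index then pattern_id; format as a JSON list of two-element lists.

Build:
Trie (insert patterns):
  0='ε' goto b→1 c→2
  1='b' goto ·  ←P0
  2='c' goto a→3 b→4
  3='ca' goto ·  ←P1
  4='cb' goto a→5
  5='cba' goto ·  ←P2

Failure links (BFS by depth):
  n1('b'): parent n0 fail=0; on 'b' 0 → fail=0;  out {0}∪∅={0}
  n2('c'): parent n0 fail=0; on 'c' 0 → fail=0;  out ∅∪∅=∅
  n3('ca'): parent n2 fail=0; on 'a' 0 → fail=0;  out {1}∪∅={1}
  n4('cb'): parent n2 fail=0; on 'b' 0 → fail=1;  out ∅∪{0}={0}
  n5('cba'): parent n4 fail=1; on 'a' 1→0 → fail=0;  out {2}∪∅={2}

Scan:
[0] read 'c'  n0⇒n2
[1] read 'b'  n2⇒n4  ** P0@[1:1]
[2] read 'c'  n4⇒n2 (via fail)
[3] read 'b'  n2⇒n4  ** P0@[3:3]
[4] read 'c'  n4⇒n2 (via fail)
[5] read 'a'  n2⇒n3  ** P1@[4:5]
[6] read 'a'  n3⇒n0 (via fail)
[7] read 'a'  n0⇒n0
[8] read 'c'  n0⇒n2
[9] read 'c'  n2⇒n2 (via fail)
[10] read 'a'  n2⇒n3  ** P1@[9:10]
[11] read 'a'  n3⇒n0 (via fail)
[12] read 'c'  n0⇒n2
[13] read 'a'  n2⇒n3  ** P1@[12:13]
[14] read 'c'  n3⇒n2 (via fail)
[15] read 'a'  n2⇒n3  ** P1@[14:15]
[16] read 'c'  n3⇒n2 (via fail)
[17] read 'b'  n2⇒n4  ** P0@[17:17]
[18] read 'a'  n4⇒n5  ** P2@[16:18]
[19] read 'b'  n5⇒n1 (via fail)  ** P0@[19:19]

All matches (sorted): [[1,0],[3,0],[5,1],[10,1],[13,1],[15,1],[17,0],[18,2],[19,0]]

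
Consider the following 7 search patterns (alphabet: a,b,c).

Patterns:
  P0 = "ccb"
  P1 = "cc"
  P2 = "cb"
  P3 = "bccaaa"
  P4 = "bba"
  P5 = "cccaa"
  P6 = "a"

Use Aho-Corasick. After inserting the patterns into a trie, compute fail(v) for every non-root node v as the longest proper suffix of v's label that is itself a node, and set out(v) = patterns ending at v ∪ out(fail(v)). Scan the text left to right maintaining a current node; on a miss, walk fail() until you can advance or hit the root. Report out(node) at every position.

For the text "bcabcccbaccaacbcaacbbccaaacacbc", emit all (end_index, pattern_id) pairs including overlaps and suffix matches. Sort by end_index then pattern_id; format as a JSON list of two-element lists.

Build automaton:
Trie nodes:
  0='ε' goto a→16 b→5 c→1
  1='c' goto b→4 c→2
  2='cc' goto b→3 c→13  ←P1
  3='ccb' goto ·  ←P0
  4='cb' goto ·  ←P2
  5='b' goto b→11 c→6
  6='bc' goto c→7
  7='bcc' goto a→8
  8='bcca' goto a→9
  9='bccaa' goto a→10
  10='bccaaa' goto ·  ←P3
  11='bb' goto a→12
  12='bba' goto ·  ←P4
  13='ccc' goto a→14
  14='ccca' goto a→15
  15='cccaa' goto ·  ←P5
  16='a' goto ·  ←P6

Failure links (BFS by depth):
  n1('c'): parent n0 fail=0; on 'c' 0 → fail=0;  out ∅∪∅=∅
  n5('b'): parent n0 fail=0; on 'b' 0 → fail=0;  out ∅∪∅=∅
  n16('a'): parent n0 fail=0; on 'a' 0 → fail=0;  out {6}∪∅={6}
  n2('cc'): parent n1 fail=0; on 'c' 0 → fail=1;  out {1}∪∅={1}
  n4('cb'): parent n1 fail=0; on 'b' 0 → fail=5;  out {2}∪∅={2}
  n6('bc'): parent n5 fail=0; on 'c' 0 → fail=1;  out ∅∪∅=∅
  n11('bb'): parent n5 fail=0; on 'b' 0 → fail=5;  out ∅∪∅=∅
  n3('ccb'): parent n2 fail=1; on 'b' 1 → fail=4;  out {0}∪{2}={0,2}
  n7('bcc'): parent n6 fail=1; on 'c' 1 → fail=2;  out ∅∪{1}={1}
  n12('bba'): parent n11 fail=5; on 'a' 5→0 → fail=16;  out {4}∪{6}={4,6}
  n13('ccc'): parent n2 fail=1; on 'c' 1 → fail=2;  out ∅∪{1}={1}
  n8('bcca'): parent n7 fail=2; on 'a' 2→1→0 → fail=16;  out ∅∪{6}={6}
  n14('ccca'): parent n13 fail=2; on 'a' 2→1→0 → fail=16;  out ∅∪{6}={6}
  n9('bccaa'): parent n8 fail=16; on 'a' 16→0 → fail=16;  out ∅∪{6}={6}
  n15('cccaa'): parent n14 fail=16; on 'a' 16→0 → fail=16;  out {5}∪{6}={5,6}
  n10('bccaaa'): parent n9 fail=16; on 'a' 16→0 → fail=16;  out {3}∪{6}={3,6}

Run:
i=0 'b': node 0→5
i=1 'c': node 5→6
i=2 'a': node 6→16 (via fail)  emit P6@[2:2]
i=3 'b': node 16→5 (via fail)
i=4 'c': node 5→6
i=5 'c': node 6→7  emit P1@[4:5]
i=6 'c': node 7→13 (via fail)  emit P1@[5:6]
i=7 'b': node 13→3 (via fail)  emit P0@[5:7],P2@[6:7]
i=8 'a': node 3→16 (via fail)  emit P6@[8:8]
i=9 'c': node 16→1 (via fail)
i=10 'c': node 1→2  emit P1@[9:10]
i=11 'a': node 2→16 (via fail)  emit P6@[11:11]
i=12 'a': node 16→16 (via fail)  emit P6@[12:12]
i=13 'c': node 16→1 (via fail)
i=14 'b': node 1→4  emit P2@[13:14]
i=15 'c': node 4→6 (via fail)
i=16 'a': node 6→16 (via fail)  emit P6@[16:16]
i=17 'a': node 16→16 (via fail)  emit P6@[17:17]
i=18 'c': node 16→1 (via fail)
i=19 'b': node 1→4  emit P2@[18:19]
i=20 'b': node 4→11 (via fail)
i=21 'c': node 11→6 (via fail)
i=22 'c': node 6→7  emit P1@[21:22]
i=23 'a': node 7→8  emit P6@[23:23]
i=24 'a': node 8→9  emit P6@[24:24]
i=25 'a': node 9→10  emit P3@[20:25],P6@[25:25]
i=26 'c': node 10→1 (via fail)
i=27 'a': node 1→16 (via fail)  emit P6@[27:27]
i=28 'c': node 16→1 (via fail)
i=29 'b': node 1→4  emit P2@[28:29]
i=30 'c': node 4→6 (via fail)

Result: [[2,6],[5,1],[6,1],[7,0],[7,2],[8,6],[10,1],[11,6],[12,6],[14,2],[16,6],[17,6],[19,2],[22,1],[23,6],[24,6],[25,3],[25,6],[27,6],[29,2]]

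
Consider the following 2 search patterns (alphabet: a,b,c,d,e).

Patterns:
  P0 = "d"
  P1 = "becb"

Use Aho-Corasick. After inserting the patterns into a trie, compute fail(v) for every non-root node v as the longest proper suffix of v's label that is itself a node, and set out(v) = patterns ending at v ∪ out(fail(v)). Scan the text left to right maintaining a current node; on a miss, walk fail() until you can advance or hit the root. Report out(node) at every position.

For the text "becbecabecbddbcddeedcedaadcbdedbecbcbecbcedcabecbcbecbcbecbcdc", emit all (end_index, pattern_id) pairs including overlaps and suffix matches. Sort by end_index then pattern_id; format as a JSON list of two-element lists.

Build:
Trie nodes:
  0='ε' goto b→2 d→1
  1='d' goto ·  [P0 ends]
  2='b' goto e→3
  3='be' goto c→4
  4='bec' goto b→5
  5='becb' goto ·  [P1 ends]

Failure links (BFS by depth):
  n1('d'): parent n0 fail=0; on 'd' 0 → fail=0;  out {0}∪∅={0}
  n2('b'): parent n0 fail=0; on 'b' 0 → fail=0;  out ∅∪∅=∅
  n3('be'): parent n2 fail=0; on 'e' 0 → fail=0;  out ∅∪∅=∅
  n4('bec'): parent n3 fail=0; on 'c' 0 → fail=0;  out ∅∪∅=∅
  n5('becb'): parent n4 fail=0; on 'b' 0 → fail=2;  out {1}∪∅={1}

Text stream:
[0] read 'b'  n0⇒n2
[1] read 'e'  n2⇒n3
[2] read 'c'  n3⇒n4
[3] read 'b'  n4⇒n5  emit P1@[0:3]
[4] read 'e'  n5⇒n3 (via fail)
[5] read 'c'  n3⇒n4
[6] read 'a'  n4⇒n0 (via fail)
[7] read 'b'  n0⇒n2
[8] read 'e'  n2⇒n3
[9] read 'c'  n3⇒n4
[10] read 'b'  n4⇒n5  emit P1@[7:10]
[11] read 'd'  n5⇒n1 (via fail)  emit P0@[11:11]
[12] read 'd'  n1⇒n1 (via fail)  emit P0@[12:12]
[13] read 'b'  n1⇒n2 (via fail)
[14] read 'c'  n2⇒n0 (via fail)
[15] read 'd'  n0⇒n1  emit P0@[15:15]
[16] read 'd'  n1⇒n1 (via fail)  emit P0@[16:16]
[17] read 'e'  n1⇒n0 (via fail)
[18] read 'e'  n0⇒n0
[19] read 'd'  n0⇒n1  emit P0@[19:19]
[20] read 'c'  n1⇒n0 (via fail)
[21] read 'e'  n0⇒n0
[22] read 'd'  n0⇒n1  emit P0@[22:22]
[23] read 'a'  n1⇒n0 (via fail)
[24] read 'a'  n0⇒n0
[25] read 'd'  n0⇒n1  emit P0@[25:25]
[26] read 'c'  n1⇒n0 (via fail)
[27] read 'b'  n0⇒n2
[28] read 'd'  n2⇒n1 (via fail)  emit P0@[28:28]
[29] read 'e'  n1⇒n0 (via fail)
[30] read 'd'  n0⇒n1  emit P0@[30:30]
[31] read 'b'  n1⇒n2 (via fail)
[32] read 'e'  n2⇒n3
[33] read 'c'  n3⇒n4
[34] read 'b'  n4⇒n5  emit P1@[31:34]
[35] read 'c'  n5⇒n0 (via fail)
[36] read 'b'  n0⇒n2
[37] read 'e'  n2⇒n3
[38] read 'c'  n3⇒n4
[39] read 'b'  n4⇒n5  emit P1@[36:39]
[40] read 'c'  n5⇒n0 (via fail)
[41] read 'e'  n0⇒n0
[42] read 'd'  n0⇒n1  emit P0@[42:42]
[43] read 'c'  n1⇒n0 (via fail)
[44] read 'a'  n0⇒n0
[45] read 'b'  n0⇒n2
[46] read 'e'  n2⇒n3
[47] read 'c'  n3⇒n4
[48] read 'b'  n4⇒n5  emit P1@[45:48]
[49] read 'c'  n5⇒n0 (via fail)
[50] read 'b'  n0⇒n2
[51] read 'e'  n2⇒n3
[52] read 'c'  n3⇒n4
[53] read 'b'  n4⇒n5  emit P1@[50:53]
[54] read 'c'  n5⇒n0 (via fail)
[55] read 'b'  n0⇒n2
[56] read 'e'  n2⇒n3
[57] read 'c'  n3⇒n4
[58] read 'b'  n4⇒n5  emit P1@[55:58]
[59] read 'c'  n5⇒n0 (via fail)
[60] read 'd'  n0⇒n1  emit P0@[60:60]
[61] read 'c'  n1⇒n0 (via fail)

All matches (sorted): [[3,1],[10,1],[11,0],[12,0],[15,0],[16,0],[19,0],[22,0],[25,0],[28,0],[30,0],[34,1],[39,1],[42,0],[48,1],[53,1],[58,1],[60,0]]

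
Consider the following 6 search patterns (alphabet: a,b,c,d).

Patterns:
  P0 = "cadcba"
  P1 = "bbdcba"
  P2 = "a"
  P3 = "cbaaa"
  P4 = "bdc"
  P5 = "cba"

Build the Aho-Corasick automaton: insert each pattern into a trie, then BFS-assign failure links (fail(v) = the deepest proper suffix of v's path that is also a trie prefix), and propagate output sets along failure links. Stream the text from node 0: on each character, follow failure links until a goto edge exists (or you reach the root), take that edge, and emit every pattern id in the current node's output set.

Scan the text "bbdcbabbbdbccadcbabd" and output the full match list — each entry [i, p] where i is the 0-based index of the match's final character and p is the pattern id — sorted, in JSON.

Construct AC machine:
Trie nodes:
  0='ε' goto a→13 b→7 c→1
  1='c' goto a→2 b→14
  2='ca' goto d→3
  3='cad' goto c→4
  4='cadc' goto b→5
  5='cadcb' goto a→6
  6='cadcba' goto ·  [P0 ends]
  7='b' goto b→8 d→18
  8='bb' goto d→9
  9='bbd' goto c→10
  10='bbdc' goto b→11
  11='bbdcb' goto a→12
  12='bbdcba' goto ·  [P1 ends]
  13='a' goto ·  [P2 ends]
  14='cb' goto a→15
  15='cba' goto a→16  [P5 ends]
  16='cbaa' goto a→17
  17='cbaaa' goto ·  [P3 ends]
  18='bd' goto c→19
  19='bdc' goto ·  [P4 ends]

BFS fail/out derivation:
  fail(1) 'c': from fail(0)=0 chase 'c': 0 ⇒ 0;  out=∅∪out(0)=∅
  fail(7) 'b': from fail(0)=0 chase 'b': 0 ⇒ 0;  out=∅∪out(0)=∅
  fail(13) 'a': from fail(0)=0 chase 'a': 0 ⇒ 0;  out={2}∪out(0)={2}
  fail(2) 'ca': from fail(1)=0 chase 'a': 0 ⇒ 13;  out=∅∪out(13)={2}
  fail(8) 'bb': from fail(7)=0 chase 'b': 0 ⇒ 7;  out=∅∪out(7)=∅
  fail(14) 'cb': from fail(1)=0 chase 'b': 0 ⇒ 7;  out=∅∪out(7)=∅
  fail(18) 'bd': from fail(7)=0 chase 'd': 0 ⇒ 0;  out=∅∪out(0)=∅
  fail(3) 'cad': from fail(2)=13 chase 'd': 13→0 ⇒ 0;  out=∅∪out(0)=∅
  fail(9) 'bbd': from fail(8)=7 chase 'd': 7 ⇒ 18;  out=∅∪out(18)=∅
  fail(15) 'cba': from fail(14)=7 chase 'a': 7→0 ⇒ 13;  out={5}∪out(13)={2,5}
  fail(19) 'bdc': from fail(18)=0 chase 'c': 0 ⇒ 1;  out={4}∪out(1)={4}
  fail(4) 'cadc': from fail(3)=0 chase 'c': 0 ⇒ 1;  out=∅∪out(1)=∅
  fail(10) 'bbdc': from fail(9)=18 chase 'c': 18 ⇒ 19;  out=∅∪out(19)={4}
  fail(16) 'cbaa': from fail(15)=13 chase 'a': 13→0 ⇒ 13;  out=∅∪out(13)={2}
  fail(5) 'cadcb': from fail(4)=1 chase 'b': 1 ⇒ 14;  out=∅∪out(14)=∅
  fail(11) 'bbdcb': from fail(10)=19 chase 'b': 19→1 ⇒ 14;  out=∅∪out(14)=∅
  fail(17) 'cbaaa': from fail(16)=13 chase 'a': 13→0 ⇒ 13;  out={3}∪out(13)={2,3}
  fail(6) 'cadcba': from fail(5)=14 chase 'a': 14 ⇒ 15;  out={0}∪out(15)={0,2,5}
  fail(12) 'bbdcba': from fail(11)=14 chase 'a': 14 ⇒ 15;  out={1}∪out(15)={1,2,5}

Text stream:
pos 0 'b': at 7
pos 1 'b': at 8
pos 2 'd': at 9
pos 3 'c': at 10  emit P4@[1:3]
pos 4 'b': at 11
pos 5 'a': at 12  emit P1@[0:5],P2@[5:5],P5@[3:5]
pos 6 'b': at 7 (fail-walked)
pos 7 'b': at 8
pos 8 'b': at 8 (fail-walked)
pos 9 'd': at 9
pos 10 'b': at 7 (fail-walked)
pos 11 'c': at 1 (fail-walked)
pos 12 'c': at 1 (fail-walked)
pos 13 'a': at 2  emit P2@[13:13]
pos 14 'd': at 3
pos 15 'c': at 4
pos 16 'b': at 5
pos 17 'a': at 6  emit P0@[12:17],P2@[17:17],P5@[15:17]
pos 18 'b': at 7 (fail-walked)
pos 19 'd': at 18

Matches: [[3,4],[5,1],[5,2],[5,5],[13,2],[17,0],[17,2],[17,5]]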